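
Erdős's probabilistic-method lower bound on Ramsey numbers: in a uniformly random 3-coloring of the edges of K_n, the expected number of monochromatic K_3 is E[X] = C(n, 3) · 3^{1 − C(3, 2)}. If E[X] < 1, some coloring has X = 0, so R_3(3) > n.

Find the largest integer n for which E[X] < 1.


We need C(n, 3) · 3^{1 − 3} < 1, i.e. C(n, 3) < 3^{3 − 1} = 9.
Check values of n near the boundary:
  n = 3: C(3, 3) = 1; 1 < 9? YES
  n = 4: C(4, 3) = 4; 4 < 9? YES
  n = 5: C(5, 3) = 10; 10 < 9? NO
  n = 6: C(6, 3) = 20; 20 < 9? NO
  n = 7: C(7, 3) = 35; 35 < 9? NO
The largest n with C(n, 3) < 9 is n = 4 (where E[X] = 4/9 ≈ 0.444444). Hence R_3(3) > 4, i.e. R_3(3) ≥ 5.

Largest n = 4; hence R_3(3) > 4.


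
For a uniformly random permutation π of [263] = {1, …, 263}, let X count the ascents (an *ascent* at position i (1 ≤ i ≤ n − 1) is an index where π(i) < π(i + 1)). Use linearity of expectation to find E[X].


Write X = Σ X_I over i = 1, …, 262, with X_I the indicator of one ascent.
There are 262 indicators.
For each fixed i, the pair (π(i), π(i+1)) is a uniformly random ordered pair of distinct values from {1, …, 263}; by symmetry P[π(i) < π(i+1)] = 1/2.
By linearity: E[X] = 262 · (1/2) = (263 − 1) · (1/2) = 131 ≈ 131.00000.

E[X] = 131 = 131.00000.


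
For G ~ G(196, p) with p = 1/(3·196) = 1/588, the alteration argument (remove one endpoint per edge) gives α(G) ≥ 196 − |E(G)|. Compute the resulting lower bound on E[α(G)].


E[|E(G)|] = C(196, 2)·p = 19110 · (1/588) = 65/2.
E[α(G)] ≥ n − E[|E(G)|] = 196 − 65/2 = 327/2.
Numerically: ≈ 163.50000.
(This is only a lower bound; the true E[α(G)] may be larger.)

E[α(G)] ≥ 327/2 ≈ 163.50000.


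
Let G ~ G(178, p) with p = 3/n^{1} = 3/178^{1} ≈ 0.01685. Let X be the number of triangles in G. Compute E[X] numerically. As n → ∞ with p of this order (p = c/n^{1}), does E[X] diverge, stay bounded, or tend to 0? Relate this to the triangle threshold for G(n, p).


Number of potential triangles: C(178, 3) = 924176.
Each occurs with probability p³ ≈ (0.01685)³ ≈ 4.787445e-06.
By linearity: E[X] = C(178, 3)·p³ ≈ 924176 · 4.787445e-06 ≈ 4.4244.
Here α = 1, so p = 3/n is exactly at the triangle threshold p ~ 1/n. Asymptotically E[X] → c³/6 = 3³/6 = 9/2 ≈ 4.5000, a bounded constant. In this regime the triangle count is asymptotically Poisson(c³/6).

E[X] ≈ 4.4244; in regime p = Θ(1/n^{1}) E[X] stays bounded (at the triangle threshold p ~ 1/n).


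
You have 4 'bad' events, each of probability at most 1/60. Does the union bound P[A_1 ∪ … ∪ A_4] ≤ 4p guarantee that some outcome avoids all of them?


Union bound: P[∪_{i=1}^{4} A_i] ≤ Σ_i P[A_i] ≤ 4·p = 4·(1/60) = 1/15.
Numerically: 1/15 ≈ 0.066667.
Is 1/15 < 1? YES.
Since P[∪ A_i] ≤ 1/15 < 1, the complement has P[∩ A_i^c] ≥ 1 − 1/15 = 14/15 > 0, so some outcome avoids every A_i.

4·p = 1/15 ≈ 0.066667; existence CERTIFIED by the union bound.


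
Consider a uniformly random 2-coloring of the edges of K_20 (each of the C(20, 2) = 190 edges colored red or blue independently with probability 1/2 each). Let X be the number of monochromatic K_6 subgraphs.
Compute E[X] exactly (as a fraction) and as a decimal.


Let X = Σ_S X_S over the C(20, 6) = 38760 subsets S of size 6, where X_S = 1 if the K_6 on S is monochromatic.
For a fixed S, the K_6 on S has C(6, 2) = 15 edges. P[all 15 edges red] = (1/2)^15, and likewise for blue, so P[monochromatic] = 2·(1/2)^15 = 2^{1 − 15} = 1/16384.
Summing: E[X] = C(20, 6) · 2^{1 − 15} = 38760 · 1/16384 = 4845/2048.
Numerically: E[X] ≈ 2.365723.

E[X] = C(20,6)·2^(1−C(6,2)) = 4845/2048 ≈ 2.365723.


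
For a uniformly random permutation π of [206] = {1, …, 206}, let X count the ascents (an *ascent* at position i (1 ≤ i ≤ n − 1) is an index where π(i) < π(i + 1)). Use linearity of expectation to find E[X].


Write X = Σ X_I over i = 1, …, 205, with X_I the indicator of one ascent.
There are 205 indicators.
For each fixed i, the pair (π(i), π(i+1)) is a uniformly random ordered pair of distinct values from {1, …, 206}; by symmetry P[π(i) < π(i+1)] = 1/2.
By linearity: E[X] = 205 · (1/2) = (206 − 1) · (1/2) = 205/2 ≈ 102.500000.

E[X] = 205/2 = 102.500000.


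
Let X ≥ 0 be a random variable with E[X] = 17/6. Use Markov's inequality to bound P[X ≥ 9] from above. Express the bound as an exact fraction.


μ = E[X] = 17/6, a = 9.
Markov: P[X ≥ 9] ≤ μ/a = (17/6)/9 = 17/54.
Numerically: ≈ 0.314815.
(Since a = 9 > μ = 2.833333, the bound 17/54 is < 1 and informative.)

P[X ≥ 9] ≤ 17/54 ≈ 0.314815.


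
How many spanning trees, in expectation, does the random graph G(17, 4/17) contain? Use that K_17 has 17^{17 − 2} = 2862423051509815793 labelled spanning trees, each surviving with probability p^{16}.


K_17 has 17^{17 − 2} = 2862423051509815793 labelled spanning trees.
For each such spanning tree H, let X_H = 1 if all 16 edges of H are present in G. Then P[X_H = 1] = p^{16} = (4/17)^{16} = 4294967296/48661191875666868481.
By linearity: E[X] = Σ_H E[X_H] = 2862423051509815793 · p^{16} = 2862423051509815793 · 4294967296/48661191875666868481 = 4294967296/17.
Numerically: E[X] ≈ 2.53e+08.

E[X] = 2862423051509815793 · (4/17)^{16} = 4294967296/17 ≈ 2.53e+08.


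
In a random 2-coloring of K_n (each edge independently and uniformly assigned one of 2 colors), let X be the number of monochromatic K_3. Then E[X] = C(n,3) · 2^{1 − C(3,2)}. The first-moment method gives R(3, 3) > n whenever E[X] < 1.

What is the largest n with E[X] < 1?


We need C(n, 3) · 2^{1 − 3} < 1, i.e. C(n, 3) < 2^{3 − 1} = 4.
Check values of n near the boundary:
  n = 3: C(3, 3) = 1; 1 < 4? YES
  n = 4: C(4, 3) = 4; 4 < 4? NO
  n = 5: C(5, 3) = 10; 10 < 4? NO
  n = 6: C(6, 3) = 20; 20 < 4? NO
The largest n with C(n, 3) < 4 is n = 3 (where E[X] = 1/4 ≈ 0.250000). Hence R(3, 3) > 3, i.e. R(3, 3) ≥ 4.

Largest n = 3; hence R(3, 3) > 3.


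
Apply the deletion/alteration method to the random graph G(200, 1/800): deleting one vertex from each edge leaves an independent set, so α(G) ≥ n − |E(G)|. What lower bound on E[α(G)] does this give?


E[|E(G)|] = C(200, 2)·p = 19900 · (1/800) = 199/8.
E[α(G)] ≥ n − E[|E(G)|] = 200 − 199/8 = 1401/8.
Numerically: ≈ 175.125000.
(This is only a lower bound; the true E[α(G)] may be larger.)

E[α(G)] ≥ 1401/8 ≈ 175.125000.


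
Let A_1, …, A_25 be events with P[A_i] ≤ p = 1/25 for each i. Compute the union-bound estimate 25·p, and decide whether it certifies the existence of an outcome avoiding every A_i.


Union bound: P[∪_{i=1}^{25} A_i] ≤ Σ_i P[A_i] ≤ 25·p = 25·(1/25) = 1.
Numerically: 1 ≈ 1.000.
Is 1 < 1? NO.
Since the bound 1 is ≥ 1, the union bound is uninformative here; it does NOT by itself certify existence.

25·p = 1 ≈ 1.000; existence NOT certified by the union bound.


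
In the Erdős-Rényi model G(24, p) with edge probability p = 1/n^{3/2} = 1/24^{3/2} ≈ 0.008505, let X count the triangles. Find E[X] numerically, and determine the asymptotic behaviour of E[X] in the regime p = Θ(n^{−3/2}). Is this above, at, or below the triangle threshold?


Number of potential triangles: C(24, 3) = 2024.
Each occurs with probability p³ ≈ (0.008505)³ ≈ 6.152469e-07.
By linearity: E[X] = C(24, 3)·p³ ≈ 2024 · 6.152469e-07 ≈ 0.0012.
Since α = 3/2 > 1, p = c/n^{3/2} = o(1/n) is below the triangle threshold p ~ 1/n. Asymptotically E[X] ~ (c³/6)·n^{3(1−α)} = (1³/6)·n^{-1.5} → 0, so by Markov's inequality G has no triangles w.h.p.

E[X] ≈ 0.0012; in regime p = Θ(1/n^{3/2}) E[X] tends to 0 (below the triangle threshold p ~ 1/n).


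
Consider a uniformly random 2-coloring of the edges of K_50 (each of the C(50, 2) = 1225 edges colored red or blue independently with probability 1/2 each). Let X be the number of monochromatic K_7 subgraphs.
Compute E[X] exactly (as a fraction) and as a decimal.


Let X = Σ_S X_S over the C(50, 7) = 99884400 subsets S of size 7, where X_S = 1 if the K_7 on S is monochromatic.
For a fixed S, the K_7 on S has C(7, 2) = 21 edges. P[all 21 edges red] = (1/2)^21, and likewise for blue, so P[monochromatic] = 2·(1/2)^21 = 2^{1 − 21} = 1/1048576.
Summing: E[X] = C(50, 7) · 2^{1 − 21} = 99884400 · 1/1048576 = 6242775/65536.
Numerically: E[X] ≈ 95.2572.

E[X] = C(50,7)·2^(1−C(7,2)) = 6242775/65536 ≈ 95.2572.


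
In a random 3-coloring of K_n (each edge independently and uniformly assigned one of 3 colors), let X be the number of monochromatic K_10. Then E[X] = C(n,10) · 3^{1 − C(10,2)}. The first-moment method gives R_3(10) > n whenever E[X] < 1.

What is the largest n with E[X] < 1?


We need C(n, 10) · 3^{1 − 45} < 1, i.e. C(n, 10) < 3^{45 − 1} = 984770902183611232881.
Check values of n near the boundary:
  n = 567: C(567, 10) = 873787071273467749398; 873787071273467749398 < 984770902183611232881? YES
  n = 568: C(568, 10) = 889446337783744949208; 889446337783744949208 < 984770902183611232881? YES
  n = 569: C(569, 10) = 905357721286137524328; 905357721286137524328 < 984770902183611232881? YES
  n = 570: C(570, 10) = 921524823451961408691; 921524823451961408691 < 984770902183611232881? YES
  n = 571: C(571, 10) = 937951290893172842001; 937951290893172842001 < 984770902183611232881? YES
  n = 572: C(572, 10) = 954640815642161682606; 954640815642161682606 < 984770902183611232881? YES
  n = 573: C(573, 10) = 971597135635805762226; 971597135635805762226 < 984770902183611232881? YES
  n = 574: C(574, 10) = 988824035203816502691; 988824035203816502691 < 984770902183611232881? NO
  n = 575: C(575, 10) = 1006325345561406175305; 1006325345561406175305 < 984770902183611232881? NO
  n = 576: C(576, 10) = 1024104945306307344480; 1024104945306307344480 < 984770902183611232881? NO
The largest n with C(n, 10) < 984770902183611232881 is n = 573 (where E[X] = 35985079097622435638/36472996377170786403 ≈ 0.98662). Hence R_3(10) > 573, i.e. R_3(10) ≥ 574.

Largest n = 573; hence R_3(10) > 573.


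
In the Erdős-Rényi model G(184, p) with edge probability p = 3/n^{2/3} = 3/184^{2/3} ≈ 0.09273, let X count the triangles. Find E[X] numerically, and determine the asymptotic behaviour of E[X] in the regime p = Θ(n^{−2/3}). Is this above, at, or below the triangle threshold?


Number of potential triangles: C(184, 3) = 1021384.
Each occurs with probability p³ ≈ (0.09273)³ ≈ 7.974953e-04.
By linearity: E[X] = C(184, 3)·p³ ≈ 1021384 · 7.974953e-04 ≈ 814.5489.
Since α = 2/3 < 1, p = c/n^{2/3} ≫ 1/n is above the triangle threshold p ~ 1/n. Asymptotically E[X] ~ (c³/6)·n^{3(1−α)} = (3³/6)·n^{1} → ∞; triangles are abundant w.h.p.

E[X] ≈ 814.5489; in regime p = Θ(1/n^{2/3}) E[X] diverges (above the triangle threshold p ~ 1/n).


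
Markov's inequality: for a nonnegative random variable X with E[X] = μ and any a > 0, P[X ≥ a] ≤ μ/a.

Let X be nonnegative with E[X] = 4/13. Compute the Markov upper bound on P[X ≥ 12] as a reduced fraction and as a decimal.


μ = E[X] = 4/13, a = 12.
Markov: P[X ≥ 12] ≤ μ/a = (4/13)/12 = 1/39.
Numerically: ≈ 0.026.
(Since a = 12 > μ = 0.308, the bound 1/39 is < 1 and informative.)

P[X ≥ 12] ≤ 1/39 ≈ 0.026.


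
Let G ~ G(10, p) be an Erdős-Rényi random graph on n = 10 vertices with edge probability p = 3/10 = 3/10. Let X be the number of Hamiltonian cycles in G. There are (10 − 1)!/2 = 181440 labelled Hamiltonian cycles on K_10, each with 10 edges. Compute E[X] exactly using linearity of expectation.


K_10 has (10 − 1)!/2 = 181440 labelled Hamiltonian cycles.
For each such Hamiltonian cycle H, let X_H = 1 if all 10 edges of H are present in G. Then P[X_H = 1] = p^{10} = (3/10)^{10} = 59049/10000000000.
By linearity: E[X] = Σ_H E[X_H] = 181440 · p^{10} = 181440 · 59049/10000000000 = 33480783/31250000.
Numerically: E[X] ≈ 1.07139.

E[X] = 181440 · (3/10)^{10} = 33480783/31250000 ≈ 1.07139.


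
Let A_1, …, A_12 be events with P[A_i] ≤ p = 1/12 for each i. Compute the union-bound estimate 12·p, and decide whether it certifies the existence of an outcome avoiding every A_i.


Union bound: P[∪_{i=1}^{12} A_i] ≤ Σ_i P[A_i] ≤ 12·p = 12·(1/12) = 1.
Numerically: 1 ≈ 1.000.
Is 1 < 1? NO.
Since the bound 1 is ≥ 1, the union bound is uninformative here; it does NOT by itself certify existence.

12·p = 1 ≈ 1.000; existence NOT certified by the union bound.


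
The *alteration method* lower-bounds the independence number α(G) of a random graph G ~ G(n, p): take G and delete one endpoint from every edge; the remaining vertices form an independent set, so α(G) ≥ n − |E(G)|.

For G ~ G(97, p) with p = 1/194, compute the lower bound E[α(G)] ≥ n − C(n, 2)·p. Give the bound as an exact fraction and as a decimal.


E[|E(G)|] = C(97, 2)·p = 4656 · (1/194) = 24.
E[α(G)] ≥ n − E[|E(G)|] = 97 − 24 = 73.
Numerically: ≈ 73.000000.
(This is only a lower bound; the true E[α(G)] may be larger.)

E[α(G)] ≥ 73 ≈ 73.000000.


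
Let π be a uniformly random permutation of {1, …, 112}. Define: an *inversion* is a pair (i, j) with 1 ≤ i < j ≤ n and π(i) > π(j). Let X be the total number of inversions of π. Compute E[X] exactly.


Write X = Σ X_I over the C(112, 2) = 6216 pairs i < j, with X_I the indicator of one inversion.
There are 6216 indicators.
For each fixed pair i < j, the values π(i) and π(j) are two distinct elements of {1, …, 112} in uniformly random order; by symmetry P[π(i) > π(j)] = 1/2.
By linearity: E[X] = 6216 · (1/2) = C(112, 2) · (1/2) = 6216/2 = 3108 ≈ 3108.000.

E[X] = 3108 = 3108.000.


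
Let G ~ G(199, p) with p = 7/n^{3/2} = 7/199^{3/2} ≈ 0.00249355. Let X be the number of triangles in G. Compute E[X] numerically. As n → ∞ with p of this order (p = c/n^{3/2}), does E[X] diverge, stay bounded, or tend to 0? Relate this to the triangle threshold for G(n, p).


Number of potential triangles: C(199, 3) = 1293699.
Each occurs with probability p³ ≈ (0.00249355)³ ≈ 1.55044111e-08.
By linearity: E[X] = C(199, 3)·p³ ≈ 1293699 · 1.55044111e-08 ≈ 0.020058.
Since α = 3/2 > 1, p = c/n^{3/2} = o(1/n) is below the triangle threshold p ~ 1/n. Asymptotically E[X] ~ (c³/6)·n^{3(1−α)} = (7³/6)·n^{-1.5} → 0, so by Markov's inequality G has no triangles w.h.p.

E[X] ≈ 0.020058; in regime p = Θ(1/n^{3/2}) E[X] tends to 0 (below the triangle threshold p ~ 1/n).


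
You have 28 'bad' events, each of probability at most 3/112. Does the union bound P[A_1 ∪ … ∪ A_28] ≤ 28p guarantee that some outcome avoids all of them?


Union bound: P[∪_{i=1}^{28} A_i] ≤ Σ_i P[A_i] ≤ 28·p = 28·(3/112) = 3/4.
Numerically: 3/4 ≈ 0.7500000.
Is 3/4 < 1? YES.
Since P[∪ A_i] ≤ 3/4 < 1, the complement has P[∩ A_i^c] ≥ 1 − 3/4 = 1/4 > 0, so some outcome avoids every A_i.

28·p = 3/4 ≈ 0.7500000; existence CERTIFIED by the union bound.


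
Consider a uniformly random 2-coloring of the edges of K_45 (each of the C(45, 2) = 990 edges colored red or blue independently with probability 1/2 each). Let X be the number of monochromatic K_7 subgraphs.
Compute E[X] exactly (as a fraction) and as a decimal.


Let X = Σ_S X_S over the C(45, 7) = 45379620 subsets S of size 7, where X_S = 1 if the K_7 on S is monochromatic.
For a fixed S, the K_7 on S has C(7, 2) = 21 edges. P[all 21 edges red] = (1/2)^21, and likewise for blue, so P[monochromatic] = 2·(1/2)^21 = 2^{1 − 21} = 1/1048576.
Summing: E[X] = C(45, 7) · 2^{1 − 21} = 45379620 · 1/1048576 = 11344905/262144.
Numerically: E[X] ≈ 43.2774.

E[X] = C(45,7)·2^(1−C(7,2)) = 11344905/262144 ≈ 43.2774.


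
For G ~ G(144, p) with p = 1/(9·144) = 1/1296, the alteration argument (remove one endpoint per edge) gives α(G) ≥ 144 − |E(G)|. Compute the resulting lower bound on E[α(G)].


E[|E(G)|] = C(144, 2)·p = 10296 · (1/1296) = 143/18.
E[α(G)] ≥ n − E[|E(G)|] = 144 − 143/18 = 2449/18.
Numerically: ≈ 136.05556.
(This is only a lower bound; the true E[α(G)] may be larger.)

E[α(G)] ≥ 2449/18 ≈ 136.05556.


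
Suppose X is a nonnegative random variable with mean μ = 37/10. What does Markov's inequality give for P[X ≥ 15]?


μ = E[X] = 37/10, a = 15.
Markov: P[X ≥ 15] ≤ μ/a = (37/10)/15 = 37/150.
Numerically: ≈ 0.246667.
(Since a = 15 > μ = 3.700000, the bound 37/150 is < 1 and informative.)

P[X ≥ 15] ≤ 37/150 ≈ 0.246667.


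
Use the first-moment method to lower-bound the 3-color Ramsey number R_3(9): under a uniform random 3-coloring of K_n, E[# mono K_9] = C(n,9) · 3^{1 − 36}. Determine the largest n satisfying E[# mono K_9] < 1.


We need C(n, 9) · 3^{1 − 36} < 1, i.e. C(n, 9) < 3^{36 − 1} = 50031545098999707.
Check values of n near the boundary:
  n = 300: C(300, 9) = 48052241692154700; 48052241692154700 < 50031545098999707? YES
  n = 301: C(301, 9) = 49533303936090975; 49533303936090975 < 50031545098999707? YES
  n = 302: C(302, 9) = 51054804739588650; 51054804739588650 < 50031545098999707? NO
The largest n with C(n, 9) < 50031545098999707 is n = 301 (where E[X] = 16511101312030325/16677181699666569 ≈ 0.99004). Hence R_3(9) > 301, i.e. R_3(9) ≥ 302.

Largest n = 301; hence R_3(9) > 301.


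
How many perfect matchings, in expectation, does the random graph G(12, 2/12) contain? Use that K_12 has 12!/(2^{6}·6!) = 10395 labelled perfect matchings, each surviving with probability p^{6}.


K_12 has 12!/(2^{6}·6!) = 10395 labelled perfect matchings.
For each such perfect matching H, let X_H = 1 if all 6 edges of H are present in G. Then P[X_H = 1] = p^{6} = (1/6)^{6} = 1/46656.
By linearity: E[X] = Σ_H E[X_H] = 10395 · p^{6} = 10395 · 1/46656 = 385/1728.
Numerically: E[X] ≈ 0.223.

E[X] = 10395 · (1/6)^{6} = 385/1728 ≈ 0.223.


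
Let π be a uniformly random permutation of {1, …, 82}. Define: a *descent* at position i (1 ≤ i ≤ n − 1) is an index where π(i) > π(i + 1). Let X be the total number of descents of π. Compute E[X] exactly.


Write X = Σ X_I over i = 1, …, 81, with X_I the indicator of one descent.
There are 81 indicators.
For each fixed i, the pair (π(i), π(i+1)) is a uniformly random ordered pair of distinct values from {1, …, 82}; by symmetry P[π(i) > π(i+1)] = 1/2.
By linearity: E[X] = 81 · (1/2) = (82 − 1) · (1/2) = 81/2 ≈ 40.50000.

E[X] = 81/2 = 40.50000.


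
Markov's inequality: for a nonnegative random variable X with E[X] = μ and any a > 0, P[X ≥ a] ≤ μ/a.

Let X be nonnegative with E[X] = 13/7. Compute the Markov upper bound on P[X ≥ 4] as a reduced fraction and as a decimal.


μ = E[X] = 13/7, a = 4.
Markov: P[X ≥ 4] ≤ μ/a = (13/7)/4 = 13/28.
Numerically: ≈ 0.464286.
(Since a = 4 > μ = 1.857143, the bound 13/28 is < 1 and informative.)

P[X ≥ 4] ≤ 13/28 ≈ 0.464286.


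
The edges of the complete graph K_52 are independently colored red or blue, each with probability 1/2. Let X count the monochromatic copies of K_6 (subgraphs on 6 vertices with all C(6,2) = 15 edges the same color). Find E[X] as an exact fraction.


Let X = Σ_S X_S over the C(52, 6) = 20358520 subsets S of size 6, where X_S = 1 if the K_6 on S is monochromatic.
For a fixed S, the K_6 on S has C(6, 2) = 15 edges. P[all 15 edges red] = (1/2)^15, and likewise for blue, so P[monochromatic] = 2·(1/2)^15 = 2^{1 − 15} = 1/16384.
Summing: E[X] = C(52, 6) · 2^{1 − 15} = 20358520 · 1/16384 = 2544815/2048.
Numerically: E[X] ≈ 1242.58545.

E[X] = C(52,6)·2^(1−C(6,2)) = 2544815/2048 ≈ 1242.58545.


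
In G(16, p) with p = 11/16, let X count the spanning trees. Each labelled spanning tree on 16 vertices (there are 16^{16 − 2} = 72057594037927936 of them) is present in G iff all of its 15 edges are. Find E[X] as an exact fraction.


K_16 has 16^{16 − 2} = 72057594037927936 labelled spanning trees.
For each such spanning tree H, let X_H = 1 if all 15 edges of H are present in G. Then P[X_H = 1] = p^{15} = (11/16)^{15} = 4177248169415651/1152921504606846976.
Summing the indicators: E[X] = Σ_H E[X_H] = 72057594037927936 · p^{15} = 72057594037927936 · 4177248169415651/1152921504606846976 = 4177248169415651/16.
Numerically: E[X] ≈ 2.611e+14.

E[X] = 72057594037927936 · (11/16)^{15} = 4177248169415651/16 ≈ 2.611e+14.


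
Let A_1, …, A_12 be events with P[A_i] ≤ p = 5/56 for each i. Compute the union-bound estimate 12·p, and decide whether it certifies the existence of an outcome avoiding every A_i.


Union bound: P[∪_{i=1}^{12} A_i] ≤ Σ_i P[A_i] ≤ 12·p = 12·(5/56) = 15/14.
Numerically: 15/14 ≈ 1.07143.
Is 15/14 < 1? NO.
Since the bound 15/14 is ≥ 1, the union bound is uninformative here; it does NOT by itself certify existence.

12·p = 15/14 ≈ 1.07143; existence NOT certified by the union bound.


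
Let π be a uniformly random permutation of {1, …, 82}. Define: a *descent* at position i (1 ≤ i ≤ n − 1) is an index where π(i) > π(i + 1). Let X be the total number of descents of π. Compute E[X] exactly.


Write X = Σ X_I over i = 1, …, 81, with X_I the indicator of one descent.
There are 81 indicators.
For each fixed i, the pair (π(i), π(i+1)) is a uniformly random ordered pair of distinct values from {1, …, 82}; by symmetry P[π(i) > π(i+1)] = 1/2.
By linearity: E[X] = 81 · (1/2) = (82 − 1) · (1/2) = 81/2 ≈ 40.5000.

E[X] = 81/2 = 40.5000.


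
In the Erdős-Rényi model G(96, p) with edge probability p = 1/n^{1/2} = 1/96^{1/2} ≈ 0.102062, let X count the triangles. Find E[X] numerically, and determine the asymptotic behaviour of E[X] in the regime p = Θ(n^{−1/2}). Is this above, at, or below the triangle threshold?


Number of potential triangles: C(96, 3) = 142880.
Each occurs with probability p³ ≈ (0.102062)³ ≈ 1.06314659e-03.
By linearity: E[X] = C(96, 3)·p³ ≈ 142880 · 1.06314659e-03 ≈ 151.902385.
Since α = 1/2 < 1, p = c/n^{1/2} ≫ 1/n is above the triangle threshold p ~ 1/n. Asymptotically E[X] ~ (c³/6)·n^{3(1−α)} = (1³/6)·n^{1.5} → ∞; triangles are abundant w.h.p.

E[X] ≈ 151.902385; in regime p = Θ(1/n^{1/2}) E[X] diverges (above the triangle threshold p ~ 1/n).


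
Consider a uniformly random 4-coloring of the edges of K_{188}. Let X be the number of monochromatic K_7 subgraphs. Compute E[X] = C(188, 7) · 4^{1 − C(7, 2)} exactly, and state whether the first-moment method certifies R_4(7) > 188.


E[X] = C(188, 7) · 4^{1 − 21} = 1470936391496 · 4^{−20} = 1470936391496/1099511627776.
As a reduced fraction: E[X] = 183867048937/137438953472 ≈ 1.3378089.
Is E[X] < 1? NO.
Since E[X] ≥ 1, the first-moment bound is inconclusive at n = 188; it does NOT by itself certify R_4(7) > 188.

E[X] = 183867048937/137438953472 ≈ 1.3378089; E[X] ≥ 1; first-moment method inconclusive here.


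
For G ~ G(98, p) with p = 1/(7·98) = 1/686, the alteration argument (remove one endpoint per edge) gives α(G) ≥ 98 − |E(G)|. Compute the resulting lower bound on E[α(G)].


E[|E(G)|] = C(98, 2)·p = 4753 · (1/686) = 97/14.
E[α(G)] ≥ n − E[|E(G)|] = 98 − 97/14 = 1275/14.
Numerically: ≈ 91.071.
(This is only a lower bound; the true E[α(G)] may be larger.)

E[α(G)] ≥ 1275/14 ≈ 91.071.


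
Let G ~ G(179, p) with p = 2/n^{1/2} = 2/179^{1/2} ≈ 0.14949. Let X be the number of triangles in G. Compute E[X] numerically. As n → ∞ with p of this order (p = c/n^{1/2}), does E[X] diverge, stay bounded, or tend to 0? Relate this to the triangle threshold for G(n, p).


Number of potential triangles: C(179, 3) = 939929.
Each occurs with probability p³ ≈ (0.14949)³ ≈ 3.3404920e-03.
By linearity: E[X] = C(179, 3)·p³ ≈ 939929 · 3.3404920e-03 ≈ 3139.82534.
Since α = 1/2 < 1, p = c/n^{1/2} ≫ 1/n is above the triangle threshold p ~ 1/n. Asymptotically E[X] ~ (c³/6)·n^{3(1−α)} = (2³/6)·n^{1.5} → ∞; triangles are abundant w.h.p.

E[X] ≈ 3139.82534; in regime p = Θ(1/n^{1/2}) E[X] diverges (above the triangle threshold p ~ 1/n).


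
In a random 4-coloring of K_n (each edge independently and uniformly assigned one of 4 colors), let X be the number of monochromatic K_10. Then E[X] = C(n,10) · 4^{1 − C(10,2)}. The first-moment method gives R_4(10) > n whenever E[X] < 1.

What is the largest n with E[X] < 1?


We need C(n, 10) · 4^{1 − 45} < 1, i.e. C(n, 10) < 4^{45 − 1} = 309485009821345068724781056.
Check values of n near the boundary:
  n = 2017: C(2017, 10) = 300324964434452596180990448; 300324964434452596180990448 < 309485009821345068724781056? YES
  n = 2018: C(2018, 10) = 301820606687612220663963508; 301820606687612220663963508 < 309485009821345068724781056? YES
  n = 2019: C(2019, 10) = 303322949179835278009229628; 303322949179835278009229628 < 309485009821345068724781056? YES
  n = 2020: C(2020, 10) = 304832018578739931133653656; 304832018578739931133653656 < 309485009821345068724781056? YES
  n = 2021: C(2021, 10) = 306347841644770462864800616; 306347841644770462864800616 < 309485009821345068724781056? YES
  n = 2022: C(2022, 10) = 307870445231474093395937796; 307870445231474093395937796 < 309485009821345068724781056? YES
  n = 2023: C(2023, 10) = 309399856285778485315440716; 309399856285778485315440716 < 309485009821345068724781056? YES
  n = 2024: C(2024, 10) = 310936101848269937576192656; 310936101848269937576192656 < 309485009821345068724781056? NO
The largest n with C(n, 10) < 309485009821345068724781056 is n = 2023 (where E[X] = 77349964071444621328860179/77371252455336267181195264 ≈ 0.99972). Hence R_4(10) > 2023, i.e. R_4(10) ≥ 2024.

Largest n = 2023; hence R_4(10) > 2023.


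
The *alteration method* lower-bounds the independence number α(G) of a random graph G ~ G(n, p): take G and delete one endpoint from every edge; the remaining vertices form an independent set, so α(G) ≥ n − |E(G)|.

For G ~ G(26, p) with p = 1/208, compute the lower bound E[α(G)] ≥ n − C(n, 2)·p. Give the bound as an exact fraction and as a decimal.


E[|E(G)|] = C(26, 2)·p = 325 · (1/208) = 25/16.
E[α(G)] ≥ n − E[|E(G)|] = 26 − 25/16 = 391/16.
Numerically: ≈ 24.43750.
(This is only a lower bound; the true E[α(G)] may be larger.)

E[α(G)] ≥ 391/16 ≈ 24.43750.


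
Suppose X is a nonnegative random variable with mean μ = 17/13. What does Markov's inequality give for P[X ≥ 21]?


μ = E[X] = 17/13, a = 21.
Markov: P[X ≥ 21] ≤ μ/a = (17/13)/21 = 17/273.
Numerically: ≈ 0.0623.
(Since a = 21 > μ = 1.3077, the bound 17/273 is < 1 and informative.)

P[X ≥ 21] ≤ 17/273 ≈ 0.0623.


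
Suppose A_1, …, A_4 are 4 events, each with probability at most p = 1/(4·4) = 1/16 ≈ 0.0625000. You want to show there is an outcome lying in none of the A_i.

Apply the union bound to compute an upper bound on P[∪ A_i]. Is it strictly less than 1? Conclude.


Union bound: P[∪_{i=1}^{4} A_i] ≤ Σ_i P[A_i] ≤ 4·p = 4·(1/16) = 1/4.
Numerically: 1/4 ≈ 0.2500000.
Is 1/4 < 1? YES.
Since P[∪ A_i] ≤ 1/4 < 1, the complement has P[∩ A_i^c] ≥ 1 − 1/4 = 3/4 > 0, so some outcome avoids every A_i.

4·p = 1/4 ≈ 0.2500000; existence CERTIFIED by the union bound.


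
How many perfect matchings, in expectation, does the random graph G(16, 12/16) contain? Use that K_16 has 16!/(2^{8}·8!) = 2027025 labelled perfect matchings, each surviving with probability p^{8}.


K_16 has 16!/(2^{8}·8!) = 2027025 labelled perfect matchings.
For each such perfect matching H, let X_H = 1 if all 8 edges of H are present in G. Then P[X_H = 1] = p^{8} = (3/4)^{8} = 6561/65536.
Summing the indicators: E[X] = Σ_H E[X_H] = 2027025 · p^{8} = 2027025 · 6561/65536 = 13299311025/65536.
Numerically: E[X] ≈ 2.029e+05.

E[X] = 2027025 · (3/4)^{8} = 13299311025/65536 ≈ 2.029e+05.


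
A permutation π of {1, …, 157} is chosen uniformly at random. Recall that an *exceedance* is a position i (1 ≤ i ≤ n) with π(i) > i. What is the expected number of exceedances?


Write X = Σ_{i=1}^{157} X_i, where X_i = 1_{π(i) > i}.
For each fixed i, π(i) is uniform over {1, …, 157} (marginal of a uniform permutation), so P[π(i) > i] = (n − i)/n. Summing: Σ_{i=1}^{157} (n − i)/n = (0 + 1 + … + 156)/157 = 157(157 − 1)/(2·157) = (157 − 1)/2.
Hence E[X] = Σ_{i=1}^{157} (157 − i)/157 = 78 ≈ 78.000.

E[X] = 78 = 78.000.


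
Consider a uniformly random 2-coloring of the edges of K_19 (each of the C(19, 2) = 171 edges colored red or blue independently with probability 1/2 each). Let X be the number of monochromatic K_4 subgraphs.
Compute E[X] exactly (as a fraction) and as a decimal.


Let X = Σ_S X_S over the C(19, 4) = 3876 subsets S of size 4, where X_S = 1 if the K_4 on S is monochromatic.
For a fixed S, the K_4 on S has C(4, 2) = 6 edges. P[all 6 edges red] = (1/2)^6, and likewise for blue, so P[monochromatic] = 2·(1/2)^6 = 2^{1 − 6} = 1/32.
Summing: E[X] = C(19, 4) · 2^{1 − 6} = 3876 · 1/32 = 969/8.
Numerically: E[X] ≈ 121.125000.

E[X] = C(19,4)·2^(1−C(4,2)) = 969/8 ≈ 121.125000.


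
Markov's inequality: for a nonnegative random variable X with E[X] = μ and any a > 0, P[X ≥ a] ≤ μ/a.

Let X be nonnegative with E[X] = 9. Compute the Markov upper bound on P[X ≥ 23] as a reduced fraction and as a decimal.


μ = E[X] = 9, a = 23.
Markov: P[X ≥ 23] ≤ μ/a = (9)/23 = 9/23.
Numerically: ≈ 0.391304.
(Since a = 23 > μ = 9.000000, the bound 9/23 is < 1 and informative.)

P[X ≥ 23] ≤ 9/23 ≈ 0.391304.


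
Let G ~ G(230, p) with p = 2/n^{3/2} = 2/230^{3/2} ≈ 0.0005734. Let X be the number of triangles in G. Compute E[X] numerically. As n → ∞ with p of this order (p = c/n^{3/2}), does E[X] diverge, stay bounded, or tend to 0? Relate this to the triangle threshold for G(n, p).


Number of potential triangles: C(230, 3) = 2001460.
Each occurs with probability p³ ≈ (0.0005734)³ ≈ 1.885015e-10.
By linearity: E[X] = C(230, 3)·p³ ≈ 2001460 · 1.885015e-10 ≈ 0.0004.
Since α = 3/2 > 1, p = c/n^{3/2} = o(1/n) is below the triangle threshold p ~ 1/n. Asymptotically E[X] ~ (c³/6)·n^{3(1−α)} = (2³/6)·n^{-1.5} → 0, so by Markov's inequality G has no triangles w.h.p.

E[X] ≈ 0.0004; in regime p = Θ(1/n^{3/2}) E[X] tends to 0 (below the triangle threshold p ~ 1/n).


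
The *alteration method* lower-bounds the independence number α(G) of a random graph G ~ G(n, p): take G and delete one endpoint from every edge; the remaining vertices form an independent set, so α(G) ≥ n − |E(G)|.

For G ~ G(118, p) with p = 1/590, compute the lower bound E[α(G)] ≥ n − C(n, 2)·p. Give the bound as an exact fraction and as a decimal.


E[|E(G)|] = C(118, 2)·p = 6903 · (1/590) = 117/10.
E[α(G)] ≥ n − E[|E(G)|] = 118 − 117/10 = 1063/10.
Numerically: ≈ 106.30000.
(This is only a lower bound; the true E[α(G)] may be larger.)

E[α(G)] ≥ 1063/10 ≈ 106.30000.


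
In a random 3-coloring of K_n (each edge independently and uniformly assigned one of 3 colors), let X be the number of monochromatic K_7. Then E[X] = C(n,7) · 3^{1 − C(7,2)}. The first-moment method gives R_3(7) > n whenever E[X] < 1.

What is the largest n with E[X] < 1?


We need C(n, 7) · 3^{1 − 21} < 1, i.e. C(n, 7) < 3^{21 − 1} = 3486784401.
Check values of n near the boundary:
  n = 75: C(75, 7) = 1984829850; 1984829850 < 3486784401? YES
  n = 76: C(76, 7) = 2186189400; 2186189400 < 3486784401? YES
  n = 77: C(77, 7) = 2404808340; 2404808340 < 3486784401? YES
  n = 78: C(78, 7) = 2641902120; 2641902120 < 3486784401? YES
  n = 79: C(79, 7) = 2898753715; 2898753715 < 3486784401? YES
  n = 80: C(80, 7) = 3176716400; 3176716400 < 3486784401? YES
  n = 81: C(81, 7) = 3477216600; 3477216600 < 3486784401? YES
  n = 82: C(82, 7) = 3801756816; 3801756816 < 3486784401? NO
  n = 83: C(83, 7) = 4151918628; 4151918628 < 3486784401? NO
  n = 84: C(84, 7) = 4529365776; 4529365776 < 3486784401? NO
The largest n with C(n, 7) < 3486784401 is n = 81 (where E[X] = 42928600/43046721 ≈ 0.9972560). Hence R_3(7) > 81, i.e. R_3(7) ≥ 82.

Largest n = 81; hence R_3(7) > 81.


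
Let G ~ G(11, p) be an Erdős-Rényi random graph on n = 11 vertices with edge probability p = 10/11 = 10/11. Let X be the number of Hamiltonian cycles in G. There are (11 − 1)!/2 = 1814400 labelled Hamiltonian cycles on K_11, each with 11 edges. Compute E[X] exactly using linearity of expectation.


K_11 has (11 − 1)!/2 = 1814400 labelled Hamiltonian cycles.
For each such Hamiltonian cycle H, let X_H = 1 if all 11 edges of H are present in G. Then P[X_H = 1] = p^{11} = (10/11)^{11} = 100000000000/285311670611.
By linearity of expectation: E[X] = Σ_H E[X_H] = 1814400 · p^{11} = 1814400 · 100000000000/285311670611 = 181440000000000000/285311670611.
Numerically: E[X] ≈ 6.359e+05.

E[X] = 1814400 · (10/11)^{11} = 181440000000000000/285311670611 ≈ 6.359e+05.


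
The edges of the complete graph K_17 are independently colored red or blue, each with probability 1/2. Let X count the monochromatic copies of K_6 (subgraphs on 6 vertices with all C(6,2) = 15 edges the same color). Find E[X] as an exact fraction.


Let X = Σ_S X_S over the C(17, 6) = 12376 subsets S of size 6, where X_S = 1 if the K_6 on S is monochromatic.
For a fixed S, the K_6 on S has C(6, 2) = 15 edges. P[all 15 edges red] = (1/2)^15, and likewise for blue, so P[monochromatic] = 2·(1/2)^15 = 2^{1 − 15} = 1/16384.
By linearity of expectation: E[X] = C(17, 6) · 2^{1 − 15} = 12376 · 1/16384 = 1547/2048.
Numerically: E[X] ≈ 0.755.

E[X] = C(17,6)·2^(1−C(6,2)) = 1547/2048 ≈ 0.755.


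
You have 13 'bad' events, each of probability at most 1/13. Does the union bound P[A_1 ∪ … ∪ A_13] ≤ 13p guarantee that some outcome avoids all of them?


Union bound: P[∪_{i=1}^{13} A_i] ≤ Σ_i P[A_i] ≤ 13·p = 13·(1/13) = 1.
Numerically: 1 ≈ 1.0000000.
Is 1 < 1? NO.
Since the bound 1 is ≥ 1, the union bound is uninformative here; it does NOT by itself certify existence.

13·p = 1 ≈ 1.0000000; existence NOT certified by the union bound.


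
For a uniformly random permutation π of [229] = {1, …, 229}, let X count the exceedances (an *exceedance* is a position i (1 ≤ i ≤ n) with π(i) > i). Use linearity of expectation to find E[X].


Write X = Σ_{i=1}^{229} X_i, where X_i = 1_{π(i) > i}.
For each fixed i, π(i) is uniform over {1, …, 229} (marginal of a uniform permutation), so P[π(i) > i] = (n − i)/n. Summing: Σ_{i=1}^{229} (n − i)/n = (0 + 1 + … + 228)/229 = 229(229 − 1)/(2·229) = (229 − 1)/2.
Hence E[X] = Σ_{i=1}^{229} (229 − i)/229 = 114 ≈ 114.000.

E[X] = 114 = 114.000.


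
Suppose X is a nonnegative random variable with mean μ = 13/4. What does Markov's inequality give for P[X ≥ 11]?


μ = E[X] = 13/4, a = 11.
Markov: P[X ≥ 11] ≤ μ/a = (13/4)/11 = 13/44.
Numerically: ≈ 0.295455.
(Since a = 11 > μ = 3.250000, the bound 13/44 is < 1 and informative.)

P[X ≥ 11] ≤ 13/44 ≈ 0.295455.


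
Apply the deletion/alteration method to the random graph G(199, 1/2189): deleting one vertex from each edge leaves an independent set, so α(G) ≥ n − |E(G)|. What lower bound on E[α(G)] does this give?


E[|E(G)|] = C(199, 2)·p = 19701 · (1/2189) = 9.
E[α(G)] ≥ n − E[|E(G)|] = 199 − 9 = 190.
Numerically: ≈ 190.000000.
(This is only a lower bound; the true E[α(G)] may be larger.)

E[α(G)] ≥ 190 ≈ 190.000000.


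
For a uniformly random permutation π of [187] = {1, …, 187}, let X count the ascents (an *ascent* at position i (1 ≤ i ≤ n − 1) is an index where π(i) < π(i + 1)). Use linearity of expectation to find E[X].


Write X = Σ X_I over i = 1, …, 186, with X_I the indicator of one ascent.
There are 186 indicators.
For each fixed i, the pair (π(i), π(i+1)) is a uniformly random ordered pair of distinct values from {1, …, 187}; by symmetry P[π(i) < π(i+1)] = 1/2.
By linearity: E[X] = 186 · (1/2) = (187 − 1) · (1/2) = 93 ≈ 93.00000.

E[X] = 93 = 93.00000.


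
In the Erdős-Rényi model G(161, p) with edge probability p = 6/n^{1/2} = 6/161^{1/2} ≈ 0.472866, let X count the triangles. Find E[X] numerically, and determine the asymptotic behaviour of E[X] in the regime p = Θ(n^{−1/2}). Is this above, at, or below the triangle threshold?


Number of potential triangles: C(161, 3) = 682640.
Each occurs with probability p³ ≈ (0.472866)³ ≈ 1.05734067e-01.
By linearity: E[X] = C(161, 3)·p³ ≈ 682640 · 1.05734067e-01 ≈ 72178.303445.
Since α = 1/2 < 1, p = c/n^{1/2} ≫ 1/n is above the triangle threshold p ~ 1/n. Asymptotically E[X] ~ (c³/6)·n^{3(1−α)} = (6³/6)·n^{1.5} → ∞; triangles are abundant w.h.p.

E[X] ≈ 72178.303445; in regime p = Θ(1/n^{1/2}) E[X] diverges (above the triangle threshold p ~ 1/n).


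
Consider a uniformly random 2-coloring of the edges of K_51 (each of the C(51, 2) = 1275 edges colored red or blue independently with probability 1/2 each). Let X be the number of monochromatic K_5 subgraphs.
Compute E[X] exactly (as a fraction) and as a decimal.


Let X = Σ_S X_S over the C(51, 5) = 2349060 subsets S of size 5, where X_S = 1 if the K_5 on S is monochromatic.
For a fixed S, the K_5 on S has C(5, 2) = 10 edges. P[all 10 edges red] = (1/2)^10, and likewise for blue, so P[monochromatic] = 2·(1/2)^10 = 2^{1 − 10} = 1/512.
Summing: E[X] = C(51, 5) · 2^{1 − 10} = 2349060 · 1/512 = 587265/128.
Numerically: E[X] ≈ 4588.008.

E[X] = C(51,5)·2^(1−C(5,2)) = 587265/128 ≈ 4588.008.


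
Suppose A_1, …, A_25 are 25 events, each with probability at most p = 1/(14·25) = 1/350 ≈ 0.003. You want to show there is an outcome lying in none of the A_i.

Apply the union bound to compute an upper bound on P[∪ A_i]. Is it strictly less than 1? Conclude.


Union bound: P[∪_{i=1}^{25} A_i] ≤ Σ_i P[A_i] ≤ 25·p = 25·(1/350) = 1/14.
Numerically: 1/14 ≈ 0.071.
Is 1/14 < 1? YES.
Since P[∪ A_i] ≤ 1/14 < 1, the complement has P[∩ A_i^c] ≥ 1 − 1/14 = 13/14 > 0, so some outcome avoids every A_i.

25·p = 1/14 ≈ 0.071; existence CERTIFIED by the union bound.


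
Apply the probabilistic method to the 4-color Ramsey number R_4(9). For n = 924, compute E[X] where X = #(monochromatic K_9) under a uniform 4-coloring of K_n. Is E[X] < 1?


E[X] = C(924, 9) · 4^{1 − 36} = 1301104023557231577684 · 4^{−35} = 1301104023557231577684/1180591620717411303424.
As a reduced fraction: E[X] = 325276005889307894421/295147905179352825856 ≈ 1.10208.
Is E[X] < 1? NO.
Since E[X] ≥ 1, the first-moment bound is inconclusive at n = 924; it does NOT by itself certify R_4(9) > 924.

E[X] = 325276005889307894421/295147905179352825856 ≈ 1.10208; E[X] ≥ 1; first-moment method inconclusive here.


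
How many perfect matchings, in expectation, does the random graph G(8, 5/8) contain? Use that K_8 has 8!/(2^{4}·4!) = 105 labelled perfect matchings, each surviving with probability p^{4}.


K_8 has 8!/(2^{4}·4!) = 105 labelled perfect matchings.
For each such perfect matching H, let X_H = 1 if all 4 edges of H are present in G. Then P[X_H = 1] = p^{4} = (5/8)^{4} = 625/4096.
By linearity of expectation: E[X] = Σ_H E[X_H] = 105 · p^{4} = 105 · 625/4096 = 65625/4096.
Numerically: E[X] ≈ 16.

E[X] = 105 · (5/8)^{4} = 65625/4096 ≈ 16.


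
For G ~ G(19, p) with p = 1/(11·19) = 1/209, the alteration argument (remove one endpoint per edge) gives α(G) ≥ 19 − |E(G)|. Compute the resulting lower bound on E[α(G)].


E[|E(G)|] = C(19, 2)·p = 171 · (1/209) = 9/11.
E[α(G)] ≥ n − E[|E(G)|] = 19 − 9/11 = 200/11.
Numerically: ≈ 18.181818.
(This is only a lower bound; the true E[α(G)] may be larger.)

E[α(G)] ≥ 200/11 ≈ 18.181818.


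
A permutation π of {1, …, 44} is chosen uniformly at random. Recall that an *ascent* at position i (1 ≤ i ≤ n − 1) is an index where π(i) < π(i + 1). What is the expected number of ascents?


Write X = Σ X_I over i = 1, …, 43, with X_I the indicator of one ascent.
There are 43 indicators.
For each fixed i, the pair (π(i), π(i+1)) is a uniformly random ordered pair of distinct values from {1, …, 44}; by symmetry P[π(i) < π(i+1)] = 1/2.
By linearity: E[X] = 43 · (1/2) = (44 − 1) · (1/2) = 43/2 ≈ 21.500000.

E[X] = 43/2 = 21.500000.
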